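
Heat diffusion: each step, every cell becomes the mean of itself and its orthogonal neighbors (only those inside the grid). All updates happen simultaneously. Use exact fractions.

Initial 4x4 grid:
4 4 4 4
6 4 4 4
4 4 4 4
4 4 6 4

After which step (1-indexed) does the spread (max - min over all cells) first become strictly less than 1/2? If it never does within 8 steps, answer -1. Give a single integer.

Answer: 3

Derivation:
Step 1: max=14/3, min=4, spread=2/3
Step 2: max=271/60, min=4, spread=31/60
Step 3: max=2371/540, min=4, spread=211/540
  -> spread < 1/2 first at step 3
Step 4: max=46943/10800, min=916/225, spread=119/432
Step 5: max=259517/60000, min=13816/3375, spread=125093/540000
Step 6: max=10502449/2430000, min=185971/45000, spread=92003/486000
Step 7: max=62850857/14580000, min=1261103/303750, spread=2317913/14580000
Step 8: max=9418578757/2187000000, min=1520959357/364500000, spread=58564523/437400000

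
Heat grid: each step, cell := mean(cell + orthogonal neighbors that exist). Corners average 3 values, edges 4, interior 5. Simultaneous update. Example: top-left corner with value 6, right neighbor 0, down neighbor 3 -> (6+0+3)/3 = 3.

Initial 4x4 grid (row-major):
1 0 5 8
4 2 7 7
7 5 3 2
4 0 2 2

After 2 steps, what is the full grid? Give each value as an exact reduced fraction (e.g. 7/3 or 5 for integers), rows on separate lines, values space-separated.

Answer: 43/18 46/15 277/60 53/9
413/120 173/50 116/25 629/120
467/120 371/100 69/20 153/40
137/36 347/120 103/40 29/12

Derivation:
After step 1:
  5/3 2 5 20/3
  7/2 18/5 24/5 6
  5 17/5 19/5 7/2
  11/3 11/4 7/4 2
After step 2:
  43/18 46/15 277/60 53/9
  413/120 173/50 116/25 629/120
  467/120 371/100 69/20 153/40
  137/36 347/120 103/40 29/12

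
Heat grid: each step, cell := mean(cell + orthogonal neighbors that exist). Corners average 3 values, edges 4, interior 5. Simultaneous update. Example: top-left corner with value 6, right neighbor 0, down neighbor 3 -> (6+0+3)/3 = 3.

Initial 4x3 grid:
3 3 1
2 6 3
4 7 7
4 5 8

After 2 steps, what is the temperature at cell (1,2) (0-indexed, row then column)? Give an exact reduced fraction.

Step 1: cell (1,2) = 17/4
Step 2: cell (1,2) = 511/120
Full grid after step 2:
  29/9 249/80 59/18
  223/60 17/4 511/120
  68/15 53/10 689/120
  175/36 57/10 227/36

Answer: 511/120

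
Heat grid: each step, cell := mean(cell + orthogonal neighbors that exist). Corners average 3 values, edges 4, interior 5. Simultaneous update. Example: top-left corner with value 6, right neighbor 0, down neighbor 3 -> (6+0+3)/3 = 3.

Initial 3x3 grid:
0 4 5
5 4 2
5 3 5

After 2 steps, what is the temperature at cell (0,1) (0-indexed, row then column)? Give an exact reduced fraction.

Answer: 811/240

Derivation:
Step 1: cell (0,1) = 13/4
Step 2: cell (0,1) = 811/240
Full grid after step 2:
  13/4 811/240 131/36
  433/120 93/25 73/20
  145/36 931/240 139/36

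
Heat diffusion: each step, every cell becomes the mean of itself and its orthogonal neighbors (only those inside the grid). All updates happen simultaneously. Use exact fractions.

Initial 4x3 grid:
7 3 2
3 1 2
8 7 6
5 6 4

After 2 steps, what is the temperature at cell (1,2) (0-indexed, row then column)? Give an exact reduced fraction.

Step 1: cell (1,2) = 11/4
Step 2: cell (1,2) = 391/120
Full grid after step 2:
  37/9 787/240 25/9
  541/120 391/100 391/120
  673/120 124/25 553/120
  211/36 683/120 187/36

Answer: 391/120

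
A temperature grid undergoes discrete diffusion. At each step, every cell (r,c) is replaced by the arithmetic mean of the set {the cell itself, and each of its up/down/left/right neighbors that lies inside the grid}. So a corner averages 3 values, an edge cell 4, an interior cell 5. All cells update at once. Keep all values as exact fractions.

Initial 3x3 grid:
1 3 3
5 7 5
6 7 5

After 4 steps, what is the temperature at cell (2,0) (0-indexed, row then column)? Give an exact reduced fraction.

Step 1: cell (2,0) = 6
Step 2: cell (2,0) = 17/3
Step 3: cell (2,0) = 977/180
Step 4: cell (2,0) = 6301/1200
Full grid after step 4:
  188761/43200 1888943/432000 288679/64800
  462029/96000 874091/180000 527767/108000
  6301/1200 4602511/864000 686783/129600

Answer: 6301/1200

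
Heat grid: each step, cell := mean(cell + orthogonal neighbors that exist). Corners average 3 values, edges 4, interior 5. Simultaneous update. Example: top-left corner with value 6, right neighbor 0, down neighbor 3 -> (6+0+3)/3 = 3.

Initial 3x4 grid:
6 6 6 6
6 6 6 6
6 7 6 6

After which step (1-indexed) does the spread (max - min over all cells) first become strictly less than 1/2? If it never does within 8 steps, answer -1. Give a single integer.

Answer: 1

Derivation:
Step 1: max=19/3, min=6, spread=1/3
  -> spread < 1/2 first at step 1
Step 2: max=751/120, min=6, spread=31/120
Step 3: max=6691/1080, min=6, spread=211/1080
Step 4: max=664897/108000, min=10847/1800, spread=14077/108000
Step 5: max=5972407/972000, min=651683/108000, spread=5363/48600
Step 6: max=178700809/29160000, min=362869/60000, spread=93859/1166400
Step 7: max=10707874481/1749600000, min=588536467/97200000, spread=4568723/69984000
Step 8: max=641636435629/104976000000, min=17677618889/2916000000, spread=8387449/167961600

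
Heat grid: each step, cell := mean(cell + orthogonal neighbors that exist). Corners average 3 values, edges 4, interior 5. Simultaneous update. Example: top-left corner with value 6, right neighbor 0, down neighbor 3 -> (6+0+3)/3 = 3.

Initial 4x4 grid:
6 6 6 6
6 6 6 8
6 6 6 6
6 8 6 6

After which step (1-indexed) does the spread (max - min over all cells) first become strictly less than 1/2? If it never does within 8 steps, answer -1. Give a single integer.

Step 1: max=20/3, min=6, spread=2/3
Step 2: max=391/60, min=6, spread=31/60
Step 3: max=3451/540, min=6, spread=211/540
  -> spread < 1/2 first at step 3
Step 4: max=68543/10800, min=1366/225, spread=119/432
Step 5: max=379517/60000, min=20566/3375, spread=125093/540000
Step 6: max=15362449/2430000, min=275971/45000, spread=92003/486000
Step 7: max=92010857/14580000, min=1868603/303750, spread=2317913/14580000
Step 8: max=13792578757/2187000000, min=2249959357/364500000, spread=58564523/437400000

Answer: 3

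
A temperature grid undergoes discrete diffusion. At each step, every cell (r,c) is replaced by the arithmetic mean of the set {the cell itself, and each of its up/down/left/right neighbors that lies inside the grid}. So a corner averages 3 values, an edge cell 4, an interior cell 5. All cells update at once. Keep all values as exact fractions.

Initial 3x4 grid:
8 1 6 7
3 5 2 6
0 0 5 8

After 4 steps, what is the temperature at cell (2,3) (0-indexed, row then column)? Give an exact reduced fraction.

Answer: 123551/25920

Derivation:
Step 1: cell (2,3) = 19/3
Step 2: cell (2,3) = 95/18
Step 3: cell (2,3) = 2777/540
Step 4: cell (2,3) = 123551/25920
Full grid after step 4:
  403/108 28417/7200 101447/21600 130541/25920
  2899/900 14981/4000 312193/72000 875861/172800
  875/288 47359/14400 183469/43200 123551/25920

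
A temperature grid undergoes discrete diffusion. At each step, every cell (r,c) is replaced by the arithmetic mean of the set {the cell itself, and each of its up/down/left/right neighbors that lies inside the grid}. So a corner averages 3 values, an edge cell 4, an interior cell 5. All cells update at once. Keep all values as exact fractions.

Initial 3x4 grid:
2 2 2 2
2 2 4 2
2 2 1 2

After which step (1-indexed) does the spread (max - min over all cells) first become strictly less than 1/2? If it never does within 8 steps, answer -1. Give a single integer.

Answer: 2

Derivation:
Step 1: max=5/2, min=5/3, spread=5/6
Step 2: max=237/100, min=23/12, spread=34/75
  -> spread < 1/2 first at step 2
Step 3: max=2731/1200, min=151/75, spread=21/80
Step 4: max=48307/21600, min=10933/5400, spread=61/288
Step 5: max=592601/270000, min=669857/324000, spread=206321/1620000
Step 6: max=56771839/25920000, min=40261573/19440000, spread=370769/3110400
Step 7: max=10137180503/4665600000, min=2435811707/1166400000, spread=5252449/62208000
Step 8: max=606537748277/279936000000, min=146572614913/69984000000, spread=161978309/2239488000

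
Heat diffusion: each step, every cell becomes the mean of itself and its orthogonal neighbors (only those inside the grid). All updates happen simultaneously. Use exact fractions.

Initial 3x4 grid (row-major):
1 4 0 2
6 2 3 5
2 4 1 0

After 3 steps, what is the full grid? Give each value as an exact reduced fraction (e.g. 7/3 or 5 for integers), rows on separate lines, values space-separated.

Answer: 6583/2160 1849/720 223/90 2431/1080
1703/576 218/75 557/240 3361/1440
287/90 427/160 1181/480 523/240

Derivation:
After step 1:
  11/3 7/4 9/4 7/3
  11/4 19/5 11/5 5/2
  4 9/4 2 2
After step 2:
  49/18 43/15 32/15 85/36
  853/240 51/20 51/20 271/120
  3 241/80 169/80 13/6
After step 3:
  6583/2160 1849/720 223/90 2431/1080
  1703/576 218/75 557/240 3361/1440
  287/90 427/160 1181/480 523/240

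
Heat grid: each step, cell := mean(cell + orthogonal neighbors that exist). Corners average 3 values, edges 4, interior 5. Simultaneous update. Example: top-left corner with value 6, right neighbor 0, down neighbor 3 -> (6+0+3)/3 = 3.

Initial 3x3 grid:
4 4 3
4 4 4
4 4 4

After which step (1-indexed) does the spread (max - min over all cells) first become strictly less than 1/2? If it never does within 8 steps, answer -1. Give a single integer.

Answer: 1

Derivation:
Step 1: max=4, min=11/3, spread=1/3
  -> spread < 1/2 first at step 1
Step 2: max=4, min=67/18, spread=5/18
Step 3: max=4, min=823/216, spread=41/216
Step 4: max=1429/360, min=49709/12960, spread=347/2592
Step 5: max=14243/3600, min=3003463/777600, spread=2921/31104
Step 6: max=1702517/432000, min=180795461/46656000, spread=24611/373248
Step 7: max=38223259/9720000, min=10878717967/2799360000, spread=207329/4478976
Step 8: max=2034798401/518400000, min=653816447549/167961600000, spread=1746635/53747712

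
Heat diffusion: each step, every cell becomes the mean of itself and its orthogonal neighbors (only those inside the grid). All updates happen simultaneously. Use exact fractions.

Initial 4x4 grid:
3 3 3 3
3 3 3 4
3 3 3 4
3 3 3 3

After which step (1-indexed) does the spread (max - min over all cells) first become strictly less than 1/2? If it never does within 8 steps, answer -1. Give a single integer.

Step 1: max=7/2, min=3, spread=1/2
Step 2: max=203/60, min=3, spread=23/60
  -> spread < 1/2 first at step 2
Step 3: max=5951/1800, min=3, spread=551/1800
Step 4: max=35263/10800, min=679/225, spread=2671/10800
Step 5: max=5242427/1620000, min=272743/90000, spread=333053/1620000
Step 6: max=156273743/48600000, min=410773/135000, spread=8395463/48600000
Step 7: max=4664987951/1458000000, min=82473007/27000000, spread=211445573/1458000000
Step 8: max=5575948547/1749600000, min=3724076147/1215000000, spread=5331972383/43740000000

Answer: 2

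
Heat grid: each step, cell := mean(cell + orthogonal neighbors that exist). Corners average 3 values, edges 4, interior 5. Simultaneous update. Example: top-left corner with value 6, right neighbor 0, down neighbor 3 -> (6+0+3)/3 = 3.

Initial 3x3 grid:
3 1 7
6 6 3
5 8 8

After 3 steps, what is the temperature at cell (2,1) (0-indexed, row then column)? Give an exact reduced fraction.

Step 1: cell (2,1) = 27/4
Step 2: cell (2,1) = 1453/240
Step 3: cell (2,1) = 85691/14400
Full grid after step 3:
  9413/2160 21847/4800 9973/2160
  4601/900 1912/375 539/100
  12203/2160 85691/14400 12683/2160

Answer: 85691/14400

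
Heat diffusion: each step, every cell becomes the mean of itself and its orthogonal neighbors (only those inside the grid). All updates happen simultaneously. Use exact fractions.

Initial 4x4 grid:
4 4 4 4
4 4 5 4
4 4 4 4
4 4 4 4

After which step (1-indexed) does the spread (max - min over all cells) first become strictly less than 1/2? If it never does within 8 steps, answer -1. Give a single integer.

Answer: 1

Derivation:
Step 1: max=17/4, min=4, spread=1/4
  -> spread < 1/2 first at step 1
Step 2: max=211/50, min=4, spread=11/50
Step 3: max=9967/2400, min=4, spread=367/2400
Step 4: max=44771/10800, min=2413/600, spread=1337/10800
Step 5: max=1337669/324000, min=72469/18000, spread=33227/324000
Step 6: max=40094327/9720000, min=436049/108000, spread=849917/9720000
Step 7: max=1200114347/291600000, min=6548533/1620000, spread=21378407/291600000
Step 8: max=35958462371/8748000000, min=1967688343/486000000, spread=540072197/8748000000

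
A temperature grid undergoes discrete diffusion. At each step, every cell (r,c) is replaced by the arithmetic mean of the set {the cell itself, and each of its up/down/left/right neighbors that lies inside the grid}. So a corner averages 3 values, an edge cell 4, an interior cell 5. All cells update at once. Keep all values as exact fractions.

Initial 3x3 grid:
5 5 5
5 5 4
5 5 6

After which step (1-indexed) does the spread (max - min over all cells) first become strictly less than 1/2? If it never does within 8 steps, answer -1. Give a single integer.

Answer: 2

Derivation:
Step 1: max=21/4, min=14/3, spread=7/12
Step 2: max=61/12, min=73/15, spread=13/60
  -> spread < 1/2 first at step 2
Step 3: max=24227/4800, min=658/135, spread=7483/43200
Step 4: max=217057/43200, min=531779/108000, spread=21727/216000
Step 5: max=28802681/5760000, min=4792289/972000, spread=10906147/155520000
Step 6: max=776894713/155520000, min=576999941/116640000, spread=36295/746496
Step 7: max=46523762411/9331200000, min=8663484163/1749600000, spread=305773/8957952
Step 8: max=2789298305617/559872000000, min=2081911420619/419904000000, spread=2575951/107495424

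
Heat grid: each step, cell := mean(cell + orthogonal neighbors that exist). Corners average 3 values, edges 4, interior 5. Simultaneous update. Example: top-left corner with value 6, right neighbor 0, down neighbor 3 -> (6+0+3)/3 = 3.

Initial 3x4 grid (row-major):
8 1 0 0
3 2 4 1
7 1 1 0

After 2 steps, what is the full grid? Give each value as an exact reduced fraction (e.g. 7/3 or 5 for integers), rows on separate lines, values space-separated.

Answer: 47/12 51/20 89/60 17/18
223/60 143/50 39/25 77/80
137/36 607/240 391/240 41/36

Derivation:
After step 1:
  4 11/4 5/4 1/3
  5 11/5 8/5 5/4
  11/3 11/4 3/2 2/3
After step 2:
  47/12 51/20 89/60 17/18
  223/60 143/50 39/25 77/80
  137/36 607/240 391/240 41/36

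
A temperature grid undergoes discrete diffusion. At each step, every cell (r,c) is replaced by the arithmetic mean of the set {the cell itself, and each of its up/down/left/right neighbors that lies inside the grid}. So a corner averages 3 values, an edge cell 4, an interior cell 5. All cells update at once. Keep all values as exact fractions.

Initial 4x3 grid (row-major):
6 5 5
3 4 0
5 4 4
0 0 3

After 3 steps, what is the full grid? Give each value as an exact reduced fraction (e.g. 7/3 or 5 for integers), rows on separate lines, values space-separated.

Answer: 4541/1080 4951/1200 497/135
7009/1800 3543/1000 6209/1800
2687/900 6021/2000 628/225
5449/2160 11429/4800 5399/2160

Derivation:
After step 1:
  14/3 5 10/3
  9/2 16/5 13/4
  3 17/5 11/4
  5/3 7/4 7/3
After step 2:
  85/18 81/20 139/36
  461/120 387/100 47/15
  377/120 141/50 44/15
  77/36 183/80 41/18
After step 3:
  4541/1080 4951/1200 497/135
  7009/1800 3543/1000 6209/1800
  2687/900 6021/2000 628/225
  5449/2160 11429/4800 5399/2160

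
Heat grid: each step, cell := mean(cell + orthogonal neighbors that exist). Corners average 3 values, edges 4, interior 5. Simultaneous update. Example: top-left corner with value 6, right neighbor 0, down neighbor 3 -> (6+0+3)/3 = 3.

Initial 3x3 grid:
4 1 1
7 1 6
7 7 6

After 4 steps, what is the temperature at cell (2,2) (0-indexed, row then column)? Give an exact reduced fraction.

Step 1: cell (2,2) = 19/3
Step 2: cell (2,2) = 181/36
Step 3: cell (2,2) = 10799/2160
Step 4: cell (2,2) = 606853/129600
Full grid after step 4:
  84713/21600 3243601/864000 459203/129600
  1321867/288000 511879/120000 602621/144000
  27197/5400 4320851/864000 606853/129600

Answer: 606853/129600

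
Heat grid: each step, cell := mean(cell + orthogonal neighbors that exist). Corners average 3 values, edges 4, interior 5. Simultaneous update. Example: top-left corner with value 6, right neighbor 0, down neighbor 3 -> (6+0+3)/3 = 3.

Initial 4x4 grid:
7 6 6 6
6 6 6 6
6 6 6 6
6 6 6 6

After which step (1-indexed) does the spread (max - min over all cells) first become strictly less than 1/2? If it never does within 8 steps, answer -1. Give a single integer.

Answer: 1

Derivation:
Step 1: max=19/3, min=6, spread=1/3
  -> spread < 1/2 first at step 1
Step 2: max=113/18, min=6, spread=5/18
Step 3: max=1337/216, min=6, spread=41/216
Step 4: max=39923/6480, min=6, spread=1043/6480
Step 5: max=1191953/194400, min=6, spread=25553/194400
Step 6: max=35663459/5832000, min=108079/18000, spread=645863/5832000
Step 7: max=1067401691/174960000, min=720971/120000, spread=16225973/174960000
Step 8: max=31970277983/5248800000, min=324701/54000, spread=409340783/5248800000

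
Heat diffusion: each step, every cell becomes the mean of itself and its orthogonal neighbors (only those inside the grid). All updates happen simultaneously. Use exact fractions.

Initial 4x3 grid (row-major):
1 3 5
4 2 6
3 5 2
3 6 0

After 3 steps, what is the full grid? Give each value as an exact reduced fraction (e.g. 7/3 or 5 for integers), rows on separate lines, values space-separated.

Answer: 169/54 47527/14400 1607/432
22771/7200 2641/750 803/225
8437/2400 20593/6000 12593/3600
2557/720 25111/7200 3563/1080

Derivation:
After step 1:
  8/3 11/4 14/3
  5/2 4 15/4
  15/4 18/5 13/4
  4 7/2 8/3
After step 2:
  95/36 169/48 67/18
  155/48 83/25 47/12
  277/80 181/50 199/60
  15/4 413/120 113/36
After step 3:
  169/54 47527/14400 1607/432
  22771/7200 2641/750 803/225
  8437/2400 20593/6000 12593/3600
  2557/720 25111/7200 3563/1080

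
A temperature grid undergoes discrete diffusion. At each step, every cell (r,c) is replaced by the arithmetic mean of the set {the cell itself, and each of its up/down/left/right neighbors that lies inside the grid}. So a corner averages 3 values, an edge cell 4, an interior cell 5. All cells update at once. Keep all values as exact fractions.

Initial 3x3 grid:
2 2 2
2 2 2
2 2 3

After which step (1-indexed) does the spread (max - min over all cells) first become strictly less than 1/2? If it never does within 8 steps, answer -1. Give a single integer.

Step 1: max=7/3, min=2, spread=1/3
  -> spread < 1/2 first at step 1
Step 2: max=41/18, min=2, spread=5/18
Step 3: max=473/216, min=2, spread=41/216
Step 4: max=28051/12960, min=731/360, spread=347/2592
Step 5: max=1662137/777600, min=7357/3600, spread=2921/31104
Step 6: max=99140539/46656000, min=889483/432000, spread=24611/373248
Step 7: max=5917442033/2799360000, min=20096741/9720000, spread=207329/4478976
Step 8: max=353953152451/167961600000, min=1075601599/518400000, spread=1746635/53747712

Answer: 1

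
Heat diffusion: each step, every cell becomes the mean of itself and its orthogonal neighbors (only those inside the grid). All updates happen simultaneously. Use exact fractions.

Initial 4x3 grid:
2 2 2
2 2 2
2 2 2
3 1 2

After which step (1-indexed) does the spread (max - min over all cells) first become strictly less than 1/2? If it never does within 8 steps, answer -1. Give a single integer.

Answer: 2

Derivation:
Step 1: max=9/4, min=5/3, spread=7/12
Step 2: max=25/12, min=28/15, spread=13/60
  -> spread < 1/2 first at step 2
Step 3: max=4901/2400, min=253/135, spread=3629/21600
Step 4: max=48469/24000, min=62399/32400, spread=60683/648000
Step 5: max=434189/216000, min=1878053/972000, spread=30319/388800
Step 6: max=12969233/6480000, min=113639047/58320000, spread=61681/1166400
Step 7: max=388630361/194400000, min=3418652299/1749600000, spread=1580419/34992000
Step 8: max=23260774099/11664000000, min=205818082391/104976000000, spread=7057769/209952000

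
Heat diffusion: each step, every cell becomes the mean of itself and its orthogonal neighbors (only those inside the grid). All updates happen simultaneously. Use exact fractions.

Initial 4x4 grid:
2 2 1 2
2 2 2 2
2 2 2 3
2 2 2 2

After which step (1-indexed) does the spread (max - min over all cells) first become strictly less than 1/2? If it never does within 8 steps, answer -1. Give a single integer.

Step 1: max=7/3, min=5/3, spread=2/3
Step 2: max=271/120, min=209/120, spread=31/60
Step 3: max=2371/1080, min=2233/1200, spread=3613/10800
  -> spread < 1/2 first at step 3
Step 4: max=13853/6480, min=203849/108000, spread=81103/324000
Step 5: max=2059891/972000, min=2067103/1080000, spread=1994983/9720000
Step 6: max=12199013/5832000, min=18786413/9720000, spread=2317913/14580000
Step 7: max=1816759531/874800000, min=1887196723/972000000, spread=1182824803/8748000000
Step 8: max=10821209693/5248800000, min=17051000933/8748000000, spread=1476522833/13122000000

Answer: 3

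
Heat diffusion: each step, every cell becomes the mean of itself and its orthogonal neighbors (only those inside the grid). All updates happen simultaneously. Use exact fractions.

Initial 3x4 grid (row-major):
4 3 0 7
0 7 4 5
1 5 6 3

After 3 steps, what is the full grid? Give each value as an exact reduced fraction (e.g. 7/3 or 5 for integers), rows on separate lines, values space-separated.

After step 1:
  7/3 7/2 7/2 4
  3 19/5 22/5 19/4
  2 19/4 9/2 14/3
After step 2:
  53/18 197/60 77/20 49/12
  167/60 389/100 419/100 1069/240
  13/4 301/80 1099/240 167/36
After step 3:
  811/270 12571/3600 2311/600 991/240
  11581/3600 21491/6000 6289/1500 62519/14400
  2351/720 9289/2400 30907/7200 2461/540

Answer: 811/270 12571/3600 2311/600 991/240
11581/3600 21491/6000 6289/1500 62519/14400
2351/720 9289/2400 30907/7200 2461/540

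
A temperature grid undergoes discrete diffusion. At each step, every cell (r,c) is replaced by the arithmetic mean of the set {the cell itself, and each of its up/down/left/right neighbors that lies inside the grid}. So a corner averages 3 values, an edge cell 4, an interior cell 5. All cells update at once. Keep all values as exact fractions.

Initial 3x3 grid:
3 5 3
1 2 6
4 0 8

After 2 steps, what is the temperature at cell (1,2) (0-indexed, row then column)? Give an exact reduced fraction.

Answer: 1013/240

Derivation:
Step 1: cell (1,2) = 19/4
Step 2: cell (1,2) = 1013/240
Full grid after step 2:
  35/12 823/240 38/9
  299/120 84/25 1013/240
  23/9 379/120 155/36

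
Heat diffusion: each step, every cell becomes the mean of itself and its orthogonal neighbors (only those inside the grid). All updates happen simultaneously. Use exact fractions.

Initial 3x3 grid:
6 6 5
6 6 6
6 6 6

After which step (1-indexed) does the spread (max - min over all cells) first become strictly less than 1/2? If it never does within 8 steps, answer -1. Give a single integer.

Answer: 1

Derivation:
Step 1: max=6, min=17/3, spread=1/3
  -> spread < 1/2 first at step 1
Step 2: max=6, min=103/18, spread=5/18
Step 3: max=6, min=1255/216, spread=41/216
Step 4: max=2149/360, min=75629/12960, spread=347/2592
Step 5: max=21443/3600, min=4558663/777600, spread=2921/31104
Step 6: max=2566517/432000, min=274107461/46656000, spread=24611/373248
Step 7: max=57663259/9720000, min=16477437967/2799360000, spread=207329/4478976
Step 8: max=3071598401/518400000, min=989739647549/167961600000, spread=1746635/53747712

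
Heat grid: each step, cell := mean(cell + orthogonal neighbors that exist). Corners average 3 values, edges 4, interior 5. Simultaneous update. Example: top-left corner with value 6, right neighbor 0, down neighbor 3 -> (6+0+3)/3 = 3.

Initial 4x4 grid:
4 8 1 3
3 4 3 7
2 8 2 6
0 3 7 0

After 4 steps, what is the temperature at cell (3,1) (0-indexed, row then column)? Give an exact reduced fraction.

Answer: 1547/432

Derivation:
Step 1: cell (3,1) = 9/2
Step 2: cell (3,1) = 389/120
Step 3: cell (3,1) = 6763/1800
Step 4: cell (3,1) = 1547/432
Full grid after step 4:
  44069/10800 152389/36000 437783/108000 133289/32400
  72497/18000 7971/2000 378413/90000 108677/27000
  7729/2160 177463/45000 17729/4500 14051/3375
  28499/8100 1547/432 215411/54000 64211/16200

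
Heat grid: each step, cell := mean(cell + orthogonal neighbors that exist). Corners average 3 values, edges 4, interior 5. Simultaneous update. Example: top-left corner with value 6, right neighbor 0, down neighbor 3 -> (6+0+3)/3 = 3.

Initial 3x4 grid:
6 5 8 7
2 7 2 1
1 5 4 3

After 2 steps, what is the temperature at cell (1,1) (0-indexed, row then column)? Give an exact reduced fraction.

Step 1: cell (1,1) = 21/5
Step 2: cell (1,1) = 467/100
Full grid after step 2:
  89/18 77/15 163/30 169/36
  19/5 467/100 417/100 313/80
  131/36 877/240 889/240 113/36

Answer: 467/100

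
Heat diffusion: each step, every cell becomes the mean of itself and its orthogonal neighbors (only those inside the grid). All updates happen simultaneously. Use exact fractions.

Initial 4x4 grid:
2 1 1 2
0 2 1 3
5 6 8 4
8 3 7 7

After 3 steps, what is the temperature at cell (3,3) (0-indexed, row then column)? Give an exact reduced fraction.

Step 1: cell (3,3) = 6
Step 2: cell (3,3) = 71/12
Step 3: cell (3,3) = 3979/720
Full grid after step 3:
  265/144 4601/2400 4849/2400 341/144
  3323/1200 1119/400 1251/400 3827/1200
  601/144 26507/6000 9181/2000 227/48
  10973/2160 7693/1440 893/160 3979/720

Answer: 3979/720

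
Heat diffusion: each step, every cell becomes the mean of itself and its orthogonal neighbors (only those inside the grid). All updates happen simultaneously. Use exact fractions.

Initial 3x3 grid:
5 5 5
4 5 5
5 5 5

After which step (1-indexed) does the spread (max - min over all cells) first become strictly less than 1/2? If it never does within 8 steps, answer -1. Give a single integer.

Step 1: max=5, min=14/3, spread=1/3
  -> spread < 1/2 first at step 1
Step 2: max=5, min=1133/240, spread=67/240
Step 3: max=993/200, min=10363/2160, spread=1807/10800
Step 4: max=26639/5400, min=4162037/864000, spread=33401/288000
Step 5: max=2656609/540000, min=37650067/7776000, spread=3025513/38880000
Step 6: max=141244051/28800000, min=15087073133/3110400000, spread=53531/995328
Step 7: max=38088883949/7776000000, min=907087074151/186624000000, spread=450953/11943936
Step 8: max=4564591389481/933120000000, min=54478296439397/11197440000000, spread=3799043/143327232

Answer: 1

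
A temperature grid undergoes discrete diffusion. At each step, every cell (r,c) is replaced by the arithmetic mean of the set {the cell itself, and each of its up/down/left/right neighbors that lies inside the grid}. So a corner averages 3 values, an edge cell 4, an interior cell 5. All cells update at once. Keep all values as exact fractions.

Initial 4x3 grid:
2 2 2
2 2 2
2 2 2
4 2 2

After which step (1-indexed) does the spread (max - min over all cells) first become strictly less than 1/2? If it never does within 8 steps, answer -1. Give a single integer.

Step 1: max=8/3, min=2, spread=2/3
Step 2: max=23/9, min=2, spread=5/9
Step 3: max=257/108, min=2, spread=41/108
  -> spread < 1/2 first at step 3
Step 4: max=30137/12960, min=2, spread=4217/12960
Step 5: max=1764349/777600, min=7279/3600, spread=38417/155520
Step 6: max=104512211/46656000, min=146597/72000, spread=1903471/9331200
Step 7: max=6199709089/2799360000, min=4435759/2160000, spread=18038617/111974400
Step 8: max=369191382851/167961600000, min=401726759/194400000, spread=883978523/6718464000

Answer: 3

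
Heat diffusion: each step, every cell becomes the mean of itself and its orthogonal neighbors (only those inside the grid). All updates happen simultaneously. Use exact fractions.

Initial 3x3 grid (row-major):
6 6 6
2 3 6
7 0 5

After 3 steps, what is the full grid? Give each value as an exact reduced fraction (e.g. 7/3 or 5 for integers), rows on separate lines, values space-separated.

After step 1:
  14/3 21/4 6
  9/2 17/5 5
  3 15/4 11/3
After step 2:
  173/36 1159/240 65/12
  467/120 219/50 271/60
  15/4 829/240 149/36
After step 3:
  9739/2160 69953/14400 1181/240
  30289/7200 12643/3000 16607/3600
  2663/720 56603/14400 8719/2160

Answer: 9739/2160 69953/14400 1181/240
30289/7200 12643/3000 16607/3600
2663/720 56603/14400 8719/2160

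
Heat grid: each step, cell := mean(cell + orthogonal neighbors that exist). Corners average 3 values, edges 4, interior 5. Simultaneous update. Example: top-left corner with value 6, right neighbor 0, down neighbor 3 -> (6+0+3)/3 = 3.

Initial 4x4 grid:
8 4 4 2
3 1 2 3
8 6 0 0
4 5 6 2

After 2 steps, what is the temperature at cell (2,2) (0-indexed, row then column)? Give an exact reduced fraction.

Step 1: cell (2,2) = 14/5
Step 2: cell (2,2) = 133/50
Full grid after step 2:
  19/4 309/80 49/16 31/12
  369/80 369/100 51/20 2
  239/48 41/10 133/50 127/60
  97/18 109/24 419/120 43/18

Answer: 133/50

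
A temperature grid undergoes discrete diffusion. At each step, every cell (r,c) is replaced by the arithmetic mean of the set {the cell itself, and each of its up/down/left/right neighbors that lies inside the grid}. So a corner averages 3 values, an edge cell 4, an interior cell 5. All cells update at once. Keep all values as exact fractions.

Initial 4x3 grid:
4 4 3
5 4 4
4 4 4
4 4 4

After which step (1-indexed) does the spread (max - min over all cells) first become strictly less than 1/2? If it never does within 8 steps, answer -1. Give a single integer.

Answer: 3

Derivation:
Step 1: max=13/3, min=11/3, spread=2/3
Step 2: max=511/120, min=67/18, spread=193/360
Step 3: max=4967/1200, min=4181/1080, spread=2893/10800
  -> spread < 1/2 first at step 3
Step 4: max=221741/54000, min=505979/129600, spread=130997/648000
Step 5: max=8817031/2160000, min=30711511/7776000, spread=5149003/38880000
Step 6: max=78996461/19440000, min=1850671889/466560000, spread=1809727/18662400
Step 7: max=7880234809/1944000000, min=111521846251/27993600000, spread=9767674993/139968000000
Step 8: max=70814352929/17496000000, min=6706385055809/1679616000000, spread=734342603/13436928000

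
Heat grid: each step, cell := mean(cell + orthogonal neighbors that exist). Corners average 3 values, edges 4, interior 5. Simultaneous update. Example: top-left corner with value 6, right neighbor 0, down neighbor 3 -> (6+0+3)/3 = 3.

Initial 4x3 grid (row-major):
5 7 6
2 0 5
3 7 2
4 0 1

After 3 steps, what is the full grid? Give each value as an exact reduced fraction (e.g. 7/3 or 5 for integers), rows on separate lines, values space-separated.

Answer: 2263/540 30031/7200 183/40
6259/1800 5947/1500 557/150
2977/900 8659/3000 1943/600
2917/1080 10213/3600 221/90

Derivation:
After step 1:
  14/3 9/2 6
  5/2 21/5 13/4
  4 12/5 15/4
  7/3 3 1
After step 2:
  35/9 581/120 55/12
  461/120 337/100 43/10
  337/120 347/100 13/5
  28/9 131/60 31/12
After step 3:
  2263/540 30031/7200 183/40
  6259/1800 5947/1500 557/150
  2977/900 8659/3000 1943/600
  2917/1080 10213/3600 221/90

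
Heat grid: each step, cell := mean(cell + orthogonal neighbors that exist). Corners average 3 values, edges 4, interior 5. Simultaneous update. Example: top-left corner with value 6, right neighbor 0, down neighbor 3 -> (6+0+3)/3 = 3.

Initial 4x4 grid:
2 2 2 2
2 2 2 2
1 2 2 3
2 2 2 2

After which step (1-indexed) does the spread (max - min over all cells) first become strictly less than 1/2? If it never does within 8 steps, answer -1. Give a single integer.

Answer: 3

Derivation:
Step 1: max=7/3, min=5/3, spread=2/3
Step 2: max=271/120, min=209/120, spread=31/60
Step 3: max=2371/1080, min=1949/1080, spread=211/540
  -> spread < 1/2 first at step 3
Step 4: max=231871/108000, min=200129/108000, spread=15871/54000
Step 5: max=2059891/972000, min=1828109/972000, spread=115891/486000
Step 6: max=203632711/97200000, min=185167289/97200000, spread=9232711/48600000
Step 7: max=1816759531/874800000, min=1682440469/874800000, spread=67159531/437400000
Step 8: max=180580197151/87480000000, min=169339802849/87480000000, spread=5620197151/43740000000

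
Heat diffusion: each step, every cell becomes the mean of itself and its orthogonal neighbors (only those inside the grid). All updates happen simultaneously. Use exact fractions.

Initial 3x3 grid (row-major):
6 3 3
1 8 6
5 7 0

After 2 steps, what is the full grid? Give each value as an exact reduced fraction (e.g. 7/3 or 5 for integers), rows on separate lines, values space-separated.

Answer: 40/9 13/3 53/12
53/12 97/20 211/48
43/9 14/3 163/36

Derivation:
After step 1:
  10/3 5 4
  5 5 17/4
  13/3 5 13/3
After step 2:
  40/9 13/3 53/12
  53/12 97/20 211/48
  43/9 14/3 163/36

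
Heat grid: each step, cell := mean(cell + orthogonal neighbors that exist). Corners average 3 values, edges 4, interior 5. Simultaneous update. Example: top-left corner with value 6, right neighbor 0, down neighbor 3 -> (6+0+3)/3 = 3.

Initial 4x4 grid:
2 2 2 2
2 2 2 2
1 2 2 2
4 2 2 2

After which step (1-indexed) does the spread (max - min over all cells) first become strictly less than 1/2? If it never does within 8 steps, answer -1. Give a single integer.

Step 1: max=5/2, min=7/4, spread=3/4
Step 2: max=85/36, min=191/100, spread=203/450
  -> spread < 1/2 first at step 2
Step 3: max=7879/3600, min=587/300, spread=167/720
Step 4: max=70189/32400, min=10609/5400, spread=1307/6480
Step 5: max=2060887/972000, min=534419/270000, spread=684893/4860000
Step 6: max=61392223/29160000, min=429817/216000, spread=210433/1822500
Step 7: max=1825663219/874800000, min=33676/16875, spread=79899379/874800000
Step 8: max=54511462939/26244000000, min=9718476331/4860000000, spread=5079226879/65610000000

Answer: 2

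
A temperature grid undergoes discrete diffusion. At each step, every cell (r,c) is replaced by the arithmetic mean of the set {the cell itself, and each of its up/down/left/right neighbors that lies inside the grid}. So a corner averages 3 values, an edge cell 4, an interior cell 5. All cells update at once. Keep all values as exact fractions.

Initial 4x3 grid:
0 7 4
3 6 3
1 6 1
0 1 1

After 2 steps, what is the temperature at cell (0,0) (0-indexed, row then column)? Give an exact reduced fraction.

Step 1: cell (0,0) = 10/3
Step 2: cell (0,0) = 121/36
Full grid after step 2:
  121/36 69/16 149/36
  10/3 73/20 191/48
  13/6 61/20 41/16
  31/18 5/3 23/12

Answer: 121/36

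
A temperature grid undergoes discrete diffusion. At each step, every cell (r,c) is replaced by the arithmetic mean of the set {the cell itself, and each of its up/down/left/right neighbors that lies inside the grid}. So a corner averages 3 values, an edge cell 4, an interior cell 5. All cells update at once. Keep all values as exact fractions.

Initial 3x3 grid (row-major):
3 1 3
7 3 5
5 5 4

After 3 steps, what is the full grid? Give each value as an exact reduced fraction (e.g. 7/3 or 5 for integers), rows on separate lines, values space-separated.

After step 1:
  11/3 5/2 3
  9/2 21/5 15/4
  17/3 17/4 14/3
After step 2:
  32/9 401/120 37/12
  541/120 96/25 937/240
  173/36 1127/240 38/9
After step 3:
  2053/540 24877/7200 2479/720
  30077/7200 2029/500 54179/14400
  10087/2160 63229/14400 577/135

Answer: 2053/540 24877/7200 2479/720
30077/7200 2029/500 54179/14400
10087/2160 63229/14400 577/135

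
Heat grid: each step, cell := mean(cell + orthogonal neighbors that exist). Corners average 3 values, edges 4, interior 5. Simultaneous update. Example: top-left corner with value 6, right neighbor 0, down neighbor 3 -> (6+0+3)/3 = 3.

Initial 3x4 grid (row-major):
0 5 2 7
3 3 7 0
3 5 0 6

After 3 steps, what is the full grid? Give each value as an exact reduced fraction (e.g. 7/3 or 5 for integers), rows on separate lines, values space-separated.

After step 1:
  8/3 5/2 21/4 3
  9/4 23/5 12/5 5
  11/3 11/4 9/2 2
After step 2:
  89/36 901/240 263/80 53/12
  791/240 29/10 87/20 31/10
  26/9 931/240 233/80 23/6
After step 3:
  857/270 4469/1440 1897/480 2593/720
  8321/2880 4363/1200 331/100 157/40
  3623/1080 4529/1440 599/160 2363/720

Answer: 857/270 4469/1440 1897/480 2593/720
8321/2880 4363/1200 331/100 157/40
3623/1080 4529/1440 599/160 2363/720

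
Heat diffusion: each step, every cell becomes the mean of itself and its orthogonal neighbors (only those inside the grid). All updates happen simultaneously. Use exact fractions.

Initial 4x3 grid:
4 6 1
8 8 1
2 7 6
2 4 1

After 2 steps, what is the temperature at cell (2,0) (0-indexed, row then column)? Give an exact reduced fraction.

Answer: 1099/240

Derivation:
Step 1: cell (2,0) = 19/4
Step 2: cell (2,0) = 1099/240
Full grid after step 2:
  65/12 233/48 137/36
  89/16 513/100 197/48
  1099/240 117/25 1009/240
  131/36 457/120 131/36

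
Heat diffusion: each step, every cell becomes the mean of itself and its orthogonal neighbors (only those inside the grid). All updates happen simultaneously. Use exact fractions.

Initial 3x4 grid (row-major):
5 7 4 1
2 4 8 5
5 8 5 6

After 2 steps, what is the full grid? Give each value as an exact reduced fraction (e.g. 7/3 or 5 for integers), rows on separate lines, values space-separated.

After step 1:
  14/3 5 5 10/3
  4 29/5 26/5 5
  5 11/2 27/4 16/3
After step 2:
  41/9 307/60 139/30 40/9
  73/15 51/10 111/20 283/60
  29/6 461/80 1367/240 205/36

Answer: 41/9 307/60 139/30 40/9
73/15 51/10 111/20 283/60
29/6 461/80 1367/240 205/36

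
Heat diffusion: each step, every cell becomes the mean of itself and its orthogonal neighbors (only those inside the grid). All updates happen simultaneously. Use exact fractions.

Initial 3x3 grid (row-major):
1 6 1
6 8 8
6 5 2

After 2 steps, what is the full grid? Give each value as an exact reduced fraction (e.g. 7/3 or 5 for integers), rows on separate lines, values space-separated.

Answer: 163/36 299/60 55/12
437/80 517/100 427/80
97/18 1351/240 5

Derivation:
After step 1:
  13/3 4 5
  21/4 33/5 19/4
  17/3 21/4 5
After step 2:
  163/36 299/60 55/12
  437/80 517/100 427/80
  97/18 1351/240 5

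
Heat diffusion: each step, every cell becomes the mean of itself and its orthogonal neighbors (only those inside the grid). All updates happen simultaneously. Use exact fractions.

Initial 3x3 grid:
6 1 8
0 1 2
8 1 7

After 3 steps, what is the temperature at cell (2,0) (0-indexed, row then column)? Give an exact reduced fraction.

Step 1: cell (2,0) = 3
Step 2: cell (2,0) = 11/3
Step 3: cell (2,0) = 109/36
Full grid after step 3:
  1243/432 41/12 715/216
  1879/576 71/24 353/96
  109/36 2029/576 1447/432

Answer: 109/36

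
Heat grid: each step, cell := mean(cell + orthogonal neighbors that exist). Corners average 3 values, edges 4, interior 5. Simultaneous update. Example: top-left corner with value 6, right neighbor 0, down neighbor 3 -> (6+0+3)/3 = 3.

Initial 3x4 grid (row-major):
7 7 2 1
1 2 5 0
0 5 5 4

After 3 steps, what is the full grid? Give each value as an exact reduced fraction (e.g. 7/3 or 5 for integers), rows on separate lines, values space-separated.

After step 1:
  5 9/2 15/4 1
  5/2 4 14/5 5/2
  2 3 19/4 3
After step 2:
  4 69/16 241/80 29/12
  27/8 84/25 89/25 93/40
  5/2 55/16 271/80 41/12
After step 3:
  187/48 2937/800 7981/2400 1861/720
  2647/800 3609/1000 3129/1000 7031/2400
  149/48 2537/800 8281/2400 2191/720

Answer: 187/48 2937/800 7981/2400 1861/720
2647/800 3609/1000 3129/1000 7031/2400
149/48 2537/800 8281/2400 2191/720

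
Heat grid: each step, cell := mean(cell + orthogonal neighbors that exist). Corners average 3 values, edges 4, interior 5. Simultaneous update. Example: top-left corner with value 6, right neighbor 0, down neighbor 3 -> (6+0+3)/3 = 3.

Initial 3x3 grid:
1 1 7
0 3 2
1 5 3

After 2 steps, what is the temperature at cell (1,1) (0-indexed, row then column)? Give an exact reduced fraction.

Step 1: cell (1,1) = 11/5
Step 2: cell (1,1) = 66/25
Full grid after step 2:
  59/36 23/10 121/36
  367/240 66/25 757/240
  25/12 79/30 121/36

Answer: 66/25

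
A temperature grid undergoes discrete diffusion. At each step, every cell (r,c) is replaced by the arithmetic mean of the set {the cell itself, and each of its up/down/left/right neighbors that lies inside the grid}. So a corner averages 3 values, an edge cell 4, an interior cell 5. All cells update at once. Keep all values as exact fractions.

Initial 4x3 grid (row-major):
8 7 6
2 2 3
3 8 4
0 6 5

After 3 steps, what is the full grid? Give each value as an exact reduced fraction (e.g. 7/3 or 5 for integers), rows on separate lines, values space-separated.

After step 1:
  17/3 23/4 16/3
  15/4 22/5 15/4
  13/4 23/5 5
  3 19/4 5
After step 2:
  91/18 423/80 89/18
  64/15 89/20 1109/240
  73/20 22/5 367/80
  11/3 347/80 59/12
After step 3:
  10519/2160 1579/320 5347/1080
  196/45 921/200 6697/1440
  959/240 857/200 741/160
  2797/720 4157/960 1661/360

Answer: 10519/2160 1579/320 5347/1080
196/45 921/200 6697/1440
959/240 857/200 741/160
2797/720 4157/960 1661/360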